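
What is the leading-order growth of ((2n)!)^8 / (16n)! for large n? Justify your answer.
((2n)!)^8/(16n)! ~ ((2π·2n)^(7/2) / sqrt(8)) · 8^(−8·2n)  →  0

Write N = 2n. Stirling: N! ~ sqrt(2π N)(N/e)^N and (8N)! ~ sqrt(2π·8N)·(8N/e)^(8N).
  (N!)^8/(8N)! ~ (2π N)^(8/2) (N/e)^(8N) / [sqrt(2π·8N) (8N/e)^(8N)]
     = (2π N)^(8/2) / sqrt(2π·8N) · (N/(8N))^(8N)
     = (2π N)^((8−1)/2) / sqrt(8) · 8^(−8N).
Since 8^8 > 1, the factor 8^(−8N) decays exponentially, so the ratio → 0. Substituting N = 2n gives the stated form.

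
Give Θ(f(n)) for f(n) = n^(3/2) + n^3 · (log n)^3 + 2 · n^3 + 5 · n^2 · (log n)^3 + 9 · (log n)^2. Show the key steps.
f(n) ∈ Θ(n^3 · (log n)^3)

Compare the terms by growth order. For large n, n^a · (log n)^b dominates n^a' · (log n)^b' iff a > a', or (a = a' and b > b'). Ranking the 5 terms shows the dominant one is n^3 · (log n)^3. Hence f(n) ∈ Θ(n^3 · (log n)^3).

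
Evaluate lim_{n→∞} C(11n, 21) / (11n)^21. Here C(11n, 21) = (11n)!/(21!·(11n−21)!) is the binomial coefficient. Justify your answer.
lim = 1/21! = 1/51090942171709440000

With N = 11n → ∞: C(N, 21) / N^21 = [N(N−1)…(N−20)] / (21! · N^21) = (1/21!) · 1 · (1 − 1/(11n)) · … · (1 − 20/(11n)). Each factor → 1 as N → ∞, so the limit is 1/21! = 1/51090942171709440000.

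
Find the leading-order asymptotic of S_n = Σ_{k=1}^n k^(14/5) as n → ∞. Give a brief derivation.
S_n ~ (5/19) · n^(19/5)

Integral comparison: Σ_{k=1}^n k^(14/5) = ∫_0^n x^(14/5) dx + O(n^(14/5)). The integral is n^(1 + 14/5) / (1 + 14/5) = n^((14+5)/5) / ((14+5)/5) = (5/19) · n^(19/5).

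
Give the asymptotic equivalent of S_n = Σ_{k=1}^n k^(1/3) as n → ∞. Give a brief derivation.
S_n ~ (3/4) · n^(4/3)

Integral comparison: Σ_{k=1}^n k^(1/3) = ∫_0^n x^(1/3) dx + O(n^(1/3)). The integral is n^(1 + 1/3) / (1 + 1/3) = n^((1+3)/3) / ((1+3)/3) = (3/4) · n^(4/3).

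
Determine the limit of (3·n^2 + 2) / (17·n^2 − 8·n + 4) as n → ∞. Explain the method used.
lim = 3/17

For large n the leading n^2 terms dominate both numerator and denominator. Dividing top and bottom by n^2, every other term tends to 0, leaving 3/17.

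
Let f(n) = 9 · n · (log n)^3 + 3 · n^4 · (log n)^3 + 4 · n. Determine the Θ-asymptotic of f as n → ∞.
f(n) ∈ Θ(n^4 · (log n)^3)

Compare the terms by growth order. For large n, n^a · (log n)^b dominates n^a' · (log n)^b' iff a > a', or (a = a' and b > b'). Ranking the 3 terms shows the dominant one is 3 · n^4 · (log n)^3. Hence f(n) ∈ Θ(n^4 · (log n)^3).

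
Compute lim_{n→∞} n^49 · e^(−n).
lim = 0

Exponentials with base > 1 dominate every fixed polynomial: for any fixed c, n^c / e^n → 0 as n → ∞ (e.g. by the ratio test, or since e^n grows faster than any power of n). Hence n^49 · e^(−n) = n^49 / e^n → 0.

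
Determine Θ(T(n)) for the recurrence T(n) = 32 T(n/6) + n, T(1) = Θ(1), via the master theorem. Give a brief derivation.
T(n) = Θ(n^(log_6 32))

Master theorem: compare f(n) = n to n^(log_6 32) where log_6 32 ≈ 1.934. Since 1 < log_6 32, we have f(n) = O(n^(log_6 32 − ε)) for some ε > 0 — Case 1. Hence T(n) = Θ(n^(log_6 32)).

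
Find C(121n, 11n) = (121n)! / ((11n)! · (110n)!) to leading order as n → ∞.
C(121n, 11n) ~ (285311670611/10000000000)^(11n) · sqrt(11/(20π·11n))

Write N = 11n. Apply Stirling to each factorial:
  (11N)! ~ sqrt(2π·11N) · (11N/e)^(11N),
  N! ~ sqrt(2π N) · (N/e)^N,
  (10N)! ~ sqrt(2π·10N) · (10N/e)^(10N).
The exponential factors combine to (11N)^(11N) / (N^N · (10N)^(10N)) = 11^(11N)/10^(10N) = (11^11/10^10)^N = (285311670611/10000000000)^N.
The square-root prefactors combine to sqrt(2π·11N) / (sqrt(2π N)·sqrt(2π·10N)) = sqrt(11 / (2π·10·N)) = sqrt(11/(20π·11n)).
Substituting N = 11n: C(121n, 11n) ~ (285311670611/10000000000)^(11n) · sqrt(11/(20π·11n)).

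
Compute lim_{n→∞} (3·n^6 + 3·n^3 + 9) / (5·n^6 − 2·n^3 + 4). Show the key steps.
lim = 3/5

For large n the leading n^6 terms dominate both numerator and denominator. Dividing top and bottom by n^6, every other term tends to 0, leaving 3/5.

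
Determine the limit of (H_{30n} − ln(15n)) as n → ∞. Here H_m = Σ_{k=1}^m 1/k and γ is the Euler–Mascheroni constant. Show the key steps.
lim = ln 2 + γ

By Euler-Maclaurin, H_m = ln m + γ + O(1/m). So
  H_{30n} − ln(15n) = ln(30n) + γ − ln(15n) + O(1/n)
                       = ln(30/15) + γ + O(1/n).
Hence the limit is ln(30/15) + γ (= ln 2).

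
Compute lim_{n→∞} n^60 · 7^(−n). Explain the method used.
lim = 0

Exponentials with base > 1 dominate every fixed polynomial: for any fixed c, n^c / 7^n → 0 as n → ∞ (e.g. by the ratio test, or by writing 7^n = e^(n ln 7) and noting e^(n ln 7) / n^c → ∞). Hence n^60 · 7^(−n) = n^60 / 7^n → 0.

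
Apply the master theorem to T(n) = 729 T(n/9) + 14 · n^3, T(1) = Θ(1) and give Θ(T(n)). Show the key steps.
T(n) = Θ(n^3 log n)

log_9 729 = 3, and f(n) = 14 · n^3 = Θ(n^(log_9 729)). This is Case 2 of the master theorem: T(n) = Θ(f(n) · log n) = Θ(n^3 log n).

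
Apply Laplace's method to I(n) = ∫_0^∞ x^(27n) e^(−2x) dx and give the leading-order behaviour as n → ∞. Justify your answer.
I(n) ~ (sqrt(2π·27n) / 2) · (27n/(2e))^(27n)

Write the integrand as exp(27n ln x − 2x) and set f(x) = 27n ln x − 2x. Then f'(x) = 27n/x − 2 = 0 at x* = 27n/2, and f''(x*) = −27n/x*^2 = −2^2/(27n). Laplace's method (interior maximum) gives
  I(n) ~ e^(f(x*)) · sqrt(2π / |f''(x*)|)
        = exp(27n ln(27n/2) − 27n) · sqrt(2π · 27n / 2^2)
        = (27n/2)^(27n) e^(−27n) · sqrt(2π·27n) / 2
        = (sqrt(2π·27n) / 2) · (27n/(2e))^(27n).
This matches Γ(27n+1)/2^(27n+1) with Stirling applied to Γ.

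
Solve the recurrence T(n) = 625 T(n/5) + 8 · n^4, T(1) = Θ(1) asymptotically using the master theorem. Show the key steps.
T(n) = Θ(n^4 log n)

log_5 625 = 4, and f(n) = 8 · n^4 = Θ(n^(log_5 625)). This is Case 2 of the master theorem: T(n) = Θ(f(n) · log n) = Θ(n^4 log n).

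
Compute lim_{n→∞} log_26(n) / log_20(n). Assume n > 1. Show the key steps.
lim = ln(20) / ln(26) = log_26(20)

Change of base: log_26(n) = ln n / ln 26 and log_20(n) = ln n / ln 20. The ratio is (ln n / ln 26) · (ln 20 / ln n) = ln 20 / ln 26, a constant independent of n. So the limit is ln 20 / ln 26 = log_26(20).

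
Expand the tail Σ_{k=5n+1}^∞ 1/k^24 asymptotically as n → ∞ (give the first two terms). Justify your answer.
Σ_{k>5n} 1/k^24 = 1/(23 · (5n)^23) − 1/(2 · (5n)^24) + O(1/(5n)^25)

Compare to the integral: ∫_{5n}^∞ x^(−24) dx = [−x^(−23)/23]_{5n}^∞ = 1/((24−1)·(5n)^23). The Euler-Maclaurin correction adds −f(5n)/2 = −1/(2·(5n)^24). Euler-Maclaurin then gives
  Σ_{k>5n} 1/k^24 = ∫_{5n}^∞ dx/x^24 − 1/(2·(5n)^24) + O(1/(5n)^25).
(Equivalently this is ζ(24) − Σ_{k≤5n} 1/k^24.)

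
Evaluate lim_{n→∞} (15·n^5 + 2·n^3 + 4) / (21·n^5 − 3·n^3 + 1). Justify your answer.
lim = 15/21 = 5/7

For large n the leading n^5 terms dominate both numerator and denominator. Dividing top and bottom by n^5, every other term tends to 0, leaving 15/21 = 5/7.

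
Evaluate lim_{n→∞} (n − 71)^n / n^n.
lim = e^(−71)

Rewrite as (1 − 71/n)^(n). By the standard limit (1 + x/n)^n → e^x, we have (1 − 71/n)^n → e^(−71), and raising to the 1st power gives e^(−71).
More precisely, ln[(1 − 71/n)^(n)] = n · ln(1 − 71/n) = n · (-71/n + O(1/n^2)) = -71 + O(1/n) → -71.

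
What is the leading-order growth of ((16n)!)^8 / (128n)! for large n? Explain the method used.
((16n)!)^8/(128n)! ~ ((2π·16n)^(7/2) / sqrt(8)) · 8^(−8·16n)  →  0

Write N = 16n. Stirling: N! ~ sqrt(2π N)(N/e)^N and (8N)! ~ sqrt(2π·8N)·(8N/e)^(8N).
  (N!)^8/(8N)! ~ (2π N)^(8/2) (N/e)^(8N) / [sqrt(2π·8N) (8N/e)^(8N)]
     = (2π N)^(8/2) / sqrt(2π·8N) · (N/(8N))^(8N)
     = (2π N)^((8−1)/2) / sqrt(8) · 8^(−8N).
Since 8^8 > 1, the factor 8^(−8N) decays exponentially, so the ratio → 0. Substituting N = 16n gives the stated form.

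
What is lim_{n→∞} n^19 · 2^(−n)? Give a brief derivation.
lim = 0

Exponentials with base > 1 dominate every fixed polynomial: for any fixed c, n^c / 2^n → 0 as n → ∞ (e.g. by the ratio test, or by writing 2^n = e^(n ln 2) and noting e^(n ln 2) / n^c → ∞). Hence n^19 · 2^(−n) = n^19 / 2^n → 0.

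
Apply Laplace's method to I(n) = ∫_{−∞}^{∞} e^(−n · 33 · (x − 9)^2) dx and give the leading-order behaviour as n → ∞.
I(n) = sqrt(π/(33n))

Here φ(x) = 33 · (x − 9)^2 has its unique minimum at x* = 9 with φ(x*) = 0 and φ''(x*) = 66. Laplace's method gives
  I(n) ~ e^(−n φ(x*)) · sqrt(2π / (n · φ''(x*))) = sqrt(2π / (66n)) = sqrt(π/(33n)).
This is exact: substituting u = (x − 9)·sqrt(33n) gives I(n) = (1/sqrt(33n)) ∫_{−∞}^{∞} e^(−u^2) du = sqrt(π/(33n)).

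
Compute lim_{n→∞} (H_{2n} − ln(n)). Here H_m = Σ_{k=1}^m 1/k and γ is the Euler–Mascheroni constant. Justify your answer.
lim = ln 2 + γ

By Euler-Maclaurin, H_m = ln m + γ + O(1/m). So
  H_{2n} − ln(n) = ln(2n) + γ − ln(n) + O(1/n)
                       = ln(2/1) + γ + O(1/n).
Hence the limit is ln(2/1) + γ.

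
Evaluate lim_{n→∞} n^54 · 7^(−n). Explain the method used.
lim = 0

Exponentials with base > 1 dominate every fixed polynomial: for any fixed c, n^c / 7^n → 0 as n → ∞ (e.g. by the ratio test, or by writing 7^n = e^(n ln 7) and noting e^(n ln 7) / n^c → ∞). Hence n^54 · 7^(−n) = n^54 / 7^n → 0.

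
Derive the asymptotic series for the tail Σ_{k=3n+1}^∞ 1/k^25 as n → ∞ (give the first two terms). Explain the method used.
Σ_{k>3n} 1/k^25 = 1/(24 · (3n)^24) − 1/(2 · (3n)^25) + O(1/(3n)^26)

Compare to the integral: ∫_{3n}^∞ x^(−25) dx = [−x^(−24)/24]_{3n}^∞ = 1/((25−1)·(3n)^24). The Euler-Maclaurin correction adds −f(3n)/2 = −1/(2·(3n)^25). Euler-Maclaurin then gives
  Σ_{k>3n} 1/k^25 = ∫_{3n}^∞ dx/x^25 − 1/(2·(3n)^25) + O(1/(3n)^26).
(Equivalently this is ζ(25) − Σ_{k≤3n} 1/k^25.)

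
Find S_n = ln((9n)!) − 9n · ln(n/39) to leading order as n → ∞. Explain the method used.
S_n ~ 9n · (ln 351 − 1) + O(ln n)

Stirling: ln((9n)!) = 9n ln(9n) − 9n + O(ln n).
  S_n = 9n ln(9n) − 9n − 9n ln(n/39) + O(ln n)
      = 9n ln(9n) − 9n ln n + 9n ln 39 − 9n + O(ln n)
      = 9n ln 9 + 9n ln 39 − 9n + O(ln n)
      = 9n (ln 351 − 1) + O(ln n).
Numerically ln(351) − 1 ≈ 4.8608.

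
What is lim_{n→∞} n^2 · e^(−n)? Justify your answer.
lim = 0

Exponentials with base > 1 dominate every fixed polynomial: for any fixed c, n^c / e^n → 0 as n → ∞ (e.g. by the ratio test, or since e^n grows faster than any power of n). Hence n^2 · e^(−n) = n^2 / e^n → 0.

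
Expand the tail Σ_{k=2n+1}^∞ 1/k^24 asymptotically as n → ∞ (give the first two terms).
Σ_{k>2n} 1/k^24 = 1/(23 · (2n)^23) − 1/(2 · (2n)^24) + O(1/(2n)^25)

Compare to the integral: ∫_{2n}^∞ x^(−24) dx = [−x^(−23)/23]_{2n}^∞ = 1/((24−1)·(2n)^23). The Euler-Maclaurin correction adds −f(2n)/2 = −1/(2·(2n)^24). Euler-Maclaurin then gives
  Σ_{k>2n} 1/k^24 = ∫_{2n}^∞ dx/x^24 − 1/(2·(2n)^24) + O(1/(2n)^25).
(Equivalently this is ζ(24) − Σ_{k≤2n} 1/k^24.)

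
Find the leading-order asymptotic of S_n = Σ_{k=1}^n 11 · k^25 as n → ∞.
S_n ~ 11 · n^26 / 26

By integral comparison (Euler-Maclaurin), Σ_{k=1}^n 11 · k^25 = 11 · ∫_0^n x^25 dx + O(n^25) = 11 · n^26/26 + O(n^25). (Equivalently, Faulhaber's formula gives the same leading term.)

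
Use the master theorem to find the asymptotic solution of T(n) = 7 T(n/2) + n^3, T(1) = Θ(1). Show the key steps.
T(n) = Θ(n^3)

log_2 7 ≈ 2.807. f(n) = n^3 dominates n^(log_2 7) since 3 > 2.807, and the regularity condition a·f(n/b) = 7·(n/2)^3 = (7/8)·n^3 ≤ c·f(n) holds with c = 7/8 ≈ 0.875 < 1. So this is Case 3: T(n) = Θ(f(n)) = Θ(n^3).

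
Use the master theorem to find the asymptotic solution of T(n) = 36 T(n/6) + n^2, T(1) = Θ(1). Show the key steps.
T(n) = Θ(n^2 log n)

log_6 36 = 2, and f(n) = n^2 = Θ(n^(log_6 36)). This is Case 2 of the master theorem: T(n) = Θ(f(n) · log n) = Θ(n^2 log n).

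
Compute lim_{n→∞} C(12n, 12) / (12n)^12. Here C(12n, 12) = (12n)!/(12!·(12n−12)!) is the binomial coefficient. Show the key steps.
lim = 1/12! = 1/479001600

With N = 12n → ∞: C(N, 12) / N^12 = [N(N−1)…(N−11)] / (12! · N^12) = (1/12!) · 1 · (1 − 1/(12n)) · … · (1 − 11/(12n)). Each factor → 1 as N → ∞, so the limit is 1/12! = 1/479001600.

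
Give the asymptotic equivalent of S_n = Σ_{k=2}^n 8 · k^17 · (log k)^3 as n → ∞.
S_n ~ 4 · n^18 · (log n)^3 / 9

By integral comparison, S_n = ∫_1^n 8 · x^17 · (log x)^3 dx + O(n^17 · (log n)^3). For the integral, the leading term of ∫_1^n x^17 (log x)^3 dx is n^18/18 · (log n)^3 (by repeated integration by parts; each step lowers the log-exponent and produces a relatively O(1/log n) correction). Hence S_n ~ 4 · n^18 · (log n)^3 / 9.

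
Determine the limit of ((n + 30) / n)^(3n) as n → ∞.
lim = e^90

Rewrite as (1 + 30/n)^(3n). By the standard limit (1 + x/n)^n → e^x, we have (1 + 30/n)^n → e^30, and raising to the 3rd power gives e^90.
More precisely, ln[(1 + 30/n)^(3n)] = 3n · ln(1 + 30/n) = 3n · (30/n + O(1/n^2)) = 90 + O(1/n) → 90.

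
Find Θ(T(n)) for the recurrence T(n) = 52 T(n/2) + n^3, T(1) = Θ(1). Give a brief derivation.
T(n) = Θ(n^(log_2 52))

Master theorem: compare f(n) = n^3 to n^(log_2 52) where log_2 52 ≈ 5.700. Since 3 < log_2 52, we have f(n) = O(n^(log_2 52 − ε)) for some ε > 0 — Case 1. Hence T(n) = Θ(n^(log_2 52)).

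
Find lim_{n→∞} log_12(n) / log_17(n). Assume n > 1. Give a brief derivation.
lim = ln(17) / ln(12) = log_12(17)

Change of base: log_12(n) = ln n / ln 12 and log_17(n) = ln n / ln 17. The ratio is (ln n / ln 12) · (ln 17 / ln n) = ln 17 / ln 12, a constant independent of n. So the limit is ln 17 / ln 12 = log_12(17).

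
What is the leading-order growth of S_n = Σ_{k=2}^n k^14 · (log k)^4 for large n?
S_n ~ n^15 · (log n)^4 / 15

By integral comparison, S_n = ∫_1^n x^14 · (log x)^4 dx + O(n^14 · (log n)^4). For the integral, the leading term of ∫_1^n x^14 (log x)^4 dx is n^15/15 · (log n)^4 (by repeated integration by parts; each step lowers the log-exponent and produces a relatively O(1/log n) correction). Hence S_n ~ n^15 · (log n)^4 / 15.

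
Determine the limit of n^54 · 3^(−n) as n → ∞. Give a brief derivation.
lim = 0

Exponentials with base > 1 dominate every fixed polynomial: for any fixed c, n^c / 3^n → 0 as n → ∞ (e.g. by the ratio test, or by writing 3^n = e^(n ln 3) and noting e^(n ln 3) / n^c → ∞). Hence n^54 · 3^(−n) = n^54 / 3^n → 0.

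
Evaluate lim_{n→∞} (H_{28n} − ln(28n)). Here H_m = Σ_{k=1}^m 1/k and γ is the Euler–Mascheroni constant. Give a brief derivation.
lim = γ

By Euler-Maclaurin, H_m = ln m + γ + O(1/m). So
  H_{28n} − ln(28n) = ln(28n) + γ − ln(28n) + O(1/n)
                       = ln(28/28) + γ + O(1/n).
Hence the limit is γ (since ln 1 = 0).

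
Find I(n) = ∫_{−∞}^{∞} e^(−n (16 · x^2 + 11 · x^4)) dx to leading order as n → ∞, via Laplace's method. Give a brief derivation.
I(n) ~ sqrt(π/(16n))

φ(x) = 16 · x^2 + 11 · x^4 has its unique global minimum at x* = 0 (since φ'(x) = 32x + 44x^3 = 0 only at x = 0 for real x with both coefficients positive, and φ → ∞ as |x| → ∞). At x* = 0, φ(0) = 0 and φ''(0) = 32. Laplace's method then gives
  I(n) ~ sqrt(2π / (n · φ''(0))) · e^(−n φ(0)) = sqrt(2π / (32n)) = sqrt(π/(16n)).
The 11 · x^4 term contributes only at subleading order (an O(1/n) relative correction).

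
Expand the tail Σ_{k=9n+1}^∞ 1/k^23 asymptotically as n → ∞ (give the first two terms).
Σ_{k>9n} 1/k^23 = 1/(22 · (9n)^22) − 1/(2 · (9n)^23) + O(1/(9n)^24)

Compare to the integral: ∫_{9n}^∞ x^(−23) dx = [−x^(−22)/22]_{9n}^∞ = 1/((23−1)·(9n)^22). The Euler-Maclaurin correction adds −f(9n)/2 = −1/(2·(9n)^23). Euler-Maclaurin then gives
  Σ_{k>9n} 1/k^23 = ∫_{9n}^∞ dx/x^23 − 1/(2·(9n)^23) + O(1/(9n)^24).
(Equivalently this is ζ(23) − Σ_{k≤9n} 1/k^23.)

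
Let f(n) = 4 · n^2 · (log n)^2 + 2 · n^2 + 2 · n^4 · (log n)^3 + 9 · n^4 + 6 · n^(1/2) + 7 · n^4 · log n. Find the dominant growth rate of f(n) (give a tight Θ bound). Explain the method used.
f(n) ∈ Θ(n^4 · (log n)^3)

Compare the terms by growth order. For large n, n^a · (log n)^b dominates n^a' · (log n)^b' iff a > a', or (a = a' and b > b'). Ranking the 6 terms shows the dominant one is 2 · n^4 · (log n)^3. Hence f(n) ∈ Θ(n^4 · (log n)^3).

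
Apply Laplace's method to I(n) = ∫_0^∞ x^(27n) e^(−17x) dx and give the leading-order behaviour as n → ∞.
I(n) ~ (sqrt(2π·27n) / 17) · (27n/(17e))^(27n)

Write the integrand as exp(27n ln x − 17x) and set f(x) = 27n ln x − 17x. Then f'(x) = 27n/x − 17 = 0 at x* = 27n/17, and f''(x*) = −27n/x*^2 = −17^2/(27n). Laplace's method (interior maximum) gives
  I(n) ~ e^(f(x*)) · sqrt(2π / |f''(x*)|)
        = exp(27n ln(27n/17) − 27n) · sqrt(2π · 27n / 17^2)
        = (27n/17)^(27n) e^(−27n) · sqrt(2π·27n) / 17
        = (sqrt(2π·27n) / 17) · (27n/(17e))^(27n).
This matches Γ(27n+1)/17^(27n+1) with Stirling applied to Γ.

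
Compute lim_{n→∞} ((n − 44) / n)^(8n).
lim = e^(−352)

Rewrite as (1 − 44/n)^(8n). By the standard limit (1 + x/n)^n → e^x, we have (1 − 44/n)^n → e^(−44), and raising to the 8th power gives e^(−352).
More precisely, ln[(1 − 44/n)^(8n)] = 8n · ln(1 − 44/n) = 8n · (-44/n + O(1/n^2)) = -352 + O(1/n) → -352.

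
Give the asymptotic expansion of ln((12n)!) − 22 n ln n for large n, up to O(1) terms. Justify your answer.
ln((12n)!) − 22 n ln n = −10 n ln n + 12(ln 12 − 1) n + (1/2) ln(2π·12n) + O(1/n)

Stirling: ln((12n)!) = 12n ln(12n) − 12n + (1/2) ln(2π·12n) + O(1/n).
Expand 12n ln(12n) = 12n (ln n + ln 12) = 12n ln n + 12n ln 12.
Subtract 22n ln n: leading term is (12 − 22) n ln n = −10 n ln n. The next term is 12n ln 12 − 12n = 12(ln 12 − 1) n. Then the (1/2) ln(2π·12n) correction.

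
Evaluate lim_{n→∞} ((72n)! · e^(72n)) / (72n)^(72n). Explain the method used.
lim = ∞

Stirling: (72n)! ~ sqrt(2π·72n) · (72n/e)^(72n). Hence
  (72n)! · e^(72n) / (72n)^(72n) ~ sqrt(2π·72n) = sqrt(2π·72) · sqrt(n) → ∞.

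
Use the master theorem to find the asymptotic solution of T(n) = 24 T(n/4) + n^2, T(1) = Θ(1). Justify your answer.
T(n) = Θ(n^(log_4 24))

Master theorem: compare f(n) = n^2 to n^(log_4 24) where log_4 24 ≈ 2.292. Since 2 < log_4 24, we have f(n) = O(n^(log_4 24 − ε)) for some ε > 0 — Case 1. Hence T(n) = Θ(n^(log_4 24)).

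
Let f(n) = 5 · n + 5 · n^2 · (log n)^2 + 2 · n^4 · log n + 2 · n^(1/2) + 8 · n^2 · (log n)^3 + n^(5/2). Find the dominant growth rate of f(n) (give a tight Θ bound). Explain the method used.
f(n) ∈ Θ(n^4 · log n)

Compare the terms by growth order. For large n, n^a · (log n)^b dominates n^a' · (log n)^b' iff a > a', or (a = a' and b > b'). Ranking the 6 terms shows the dominant one is 2 · n^4 · log n. Hence f(n) ∈ Θ(n^4 · log n).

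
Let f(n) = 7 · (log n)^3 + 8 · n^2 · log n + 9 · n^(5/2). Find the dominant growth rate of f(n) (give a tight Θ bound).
f(n) ∈ Θ(n^(5/2))

Compare the terms by growth order. For large n, n^a · (log n)^b dominates n^a' · (log n)^b' iff a > a', or (a = a' and b > b'). Ranking the 3 terms shows the dominant one is 9 · n^(5/2). Hence f(n) ∈ Θ(n^(5/2)).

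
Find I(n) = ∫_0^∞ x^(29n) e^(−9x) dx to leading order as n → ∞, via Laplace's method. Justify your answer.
I(n) ~ (sqrt(2π·29n) / 9) · (29n/(9e))^(29n)

Write the integrand as exp(29n ln x − 9x) and set f(x) = 29n ln x − 9x. Then f'(x) = 29n/x − 9 = 0 at x* = 29n/9, and f''(x*) = −29n/x*^2 = −9^2/(29n). Laplace's method (interior maximum) gives
  I(n) ~ e^(f(x*)) · sqrt(2π / |f''(x*)|)
        = exp(29n ln(29n/9) − 29n) · sqrt(2π · 29n / 9^2)
        = (29n/9)^(29n) e^(−29n) · sqrt(2π·29n) / 9
        = (sqrt(2π·29n) / 9) · (29n/(9e))^(29n).
This matches Γ(29n+1)/9^(29n+1) with Stirling applied to Γ.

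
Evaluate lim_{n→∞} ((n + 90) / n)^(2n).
lim = e^180

Rewrite as (1 + 90/n)^(2n). By the standard limit (1 + x/n)^n → e^x, we have (1 + 90/n)^n → e^90, and raising to the 2nd power gives e^180.
More precisely, ln[(1 + 90/n)^(2n)] = 2n · ln(1 + 90/n) = 2n · (90/n + O(1/n^2)) = 180 + O(1/n) → 180.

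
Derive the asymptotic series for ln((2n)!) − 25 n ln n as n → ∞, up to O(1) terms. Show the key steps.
ln((2n)!) − 25 n ln n = −23 n ln n + 2(ln 2 − 1) n + (1/2) ln(2π·2n) + O(1/n)

Stirling: ln((2n)!) = 2n ln(2n) − 2n + (1/2) ln(2π·2n) + O(1/n).
Expand 2n ln(2n) = 2n (ln n + ln 2) = 2n ln n + 2n ln 2.
Subtract 25n ln n: leading term is (2 − 25) n ln n = −23 n ln n. The next term is 2n ln 2 − 2n = 2(ln 2 − 1) n. Then the (1/2) ln(2π·2n) correction.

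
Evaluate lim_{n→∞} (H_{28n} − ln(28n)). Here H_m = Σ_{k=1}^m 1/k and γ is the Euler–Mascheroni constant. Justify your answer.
lim = γ

By Euler-Maclaurin, H_m = ln m + γ + O(1/m). So
  H_{28n} − ln(28n) = ln(28n) + γ − ln(28n) + O(1/n)
                       = ln(28/28) + γ + O(1/n).
Hence the limit is γ (since ln 1 = 0).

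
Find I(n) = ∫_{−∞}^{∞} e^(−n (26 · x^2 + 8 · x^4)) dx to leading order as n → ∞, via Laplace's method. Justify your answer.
I(n) ~ sqrt(π/(26n))

φ(x) = 26 · x^2 + 8 · x^4 has its unique global minimum at x* = 0 (since φ'(x) = 52x + 32x^3 = 0 only at x = 0 for real x with both coefficients positive, and φ → ∞ as |x| → ∞). At x* = 0, φ(0) = 0 and φ''(0) = 52. Laplace's method then gives
  I(n) ~ sqrt(2π / (n · φ''(0))) · e^(−n φ(0)) = sqrt(2π / (52n)) = sqrt(π/(26n)).
The 8 · x^4 term contributes only at subleading order (an O(1/n) relative correction).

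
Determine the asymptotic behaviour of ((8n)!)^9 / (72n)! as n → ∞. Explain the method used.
((8n)!)^9/(72n)! ~ ((2π·8n)^(8/2) / 3) · 9^(−9·8n)  →  0

Write N = 8n. Stirling: N! ~ sqrt(2π N)(N/e)^N and (9N)! ~ sqrt(2π·9N)·(9N/e)^(9N).
  (N!)^9/(9N)! ~ (2π N)^(9/2) (N/e)^(9N) / [sqrt(2π·9N) (9N/e)^(9N)]
     = (2π N)^(9/2) / sqrt(2π·9N) · (N/(9N))^(9N)
     = (2π N)^((9−1)/2) / 3 · 9^(−9N).
Since 9^9 > 1, the factor 9^(−9N) decays exponentially, so the ratio → 0. Substituting N = 8n gives the stated form.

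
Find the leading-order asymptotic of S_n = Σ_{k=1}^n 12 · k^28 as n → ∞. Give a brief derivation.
S_n ~ 12 · n^29 / 29

By integral comparison (Euler-Maclaurin), Σ_{k=1}^n 12 · k^28 = 12 · ∫_0^n x^28 dx + O(n^28) = 12 · n^29/29 + O(n^28). (Equivalently, Faulhaber's formula gives the same leading term.)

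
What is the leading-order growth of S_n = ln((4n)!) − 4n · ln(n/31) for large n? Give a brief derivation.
S_n ~ 4n · (ln 124 − 1) + O(ln n)

Stirling: ln((4n)!) = 4n ln(4n) − 4n + O(ln n).
  S_n = 4n ln(4n) − 4n − 4n ln(n/31) + O(ln n)
      = 4n ln(4n) − 4n ln n + 4n ln 31 − 4n + O(ln n)
      = 4n ln 4 + 4n ln 31 − 4n + O(ln n)
      = 4n (ln 124 − 1) + O(ln n).
Numerically ln(124) − 1 ≈ 3.8203.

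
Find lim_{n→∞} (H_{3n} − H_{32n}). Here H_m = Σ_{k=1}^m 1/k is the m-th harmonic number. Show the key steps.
lim = ln(3/32)

Euler-Maclaurin gives H_m = ln m + γ + 1/(2m) + O(1/m^2). The γ and O(1/m) terms cancel in the difference:
  H_{3n} − H_{32n} = ln(3n) − ln(32n) + O(1/n) = ln(3/32) + O(1/n).
Hence the limit is ln(3/32).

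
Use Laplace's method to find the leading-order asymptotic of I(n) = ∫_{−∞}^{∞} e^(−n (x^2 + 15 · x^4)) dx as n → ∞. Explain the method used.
I(n) ~ sqrt(π/n)

φ(x) = x^2 + 15 · x^4 has its unique global minimum at x* = 0 (since φ'(x) = 2x + 60x^3 = 0 only at x = 0 for real x with both coefficients positive, and φ → ∞ as |x| → ∞). At x* = 0, φ(0) = 0 and φ''(0) = 2. Laplace's method then gives
  I(n) ~ sqrt(2π / (n · φ''(0))) · e^(−n φ(0)) = sqrt(2π / (2n)) = sqrt(π/n).
The 15 · x^4 term contributes only at subleading order (an O(1/n) relative correction).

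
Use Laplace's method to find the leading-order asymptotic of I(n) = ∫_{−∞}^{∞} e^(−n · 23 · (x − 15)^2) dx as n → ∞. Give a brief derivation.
I(n) = sqrt(π/(23n))

Here φ(x) = 23 · (x − 15)^2 has its unique minimum at x* = 15 with φ(x*) = 0 and φ''(x*) = 46. Laplace's method gives
  I(n) ~ e^(−n φ(x*)) · sqrt(2π / (n · φ''(x*))) = sqrt(2π / (46n)) = sqrt(π/(23n)).
This is exact: substituting u = (x − 15)·sqrt(23n) gives I(n) = (1/sqrt(23n)) ∫_{−∞}^{∞} e^(−u^2) du = sqrt(π/(23n)).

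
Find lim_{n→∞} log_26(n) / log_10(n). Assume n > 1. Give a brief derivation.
lim = ln(10) / ln(26) = log_26(10)

Change of base: log_26(n) = ln n / ln 26 and log_10(n) = ln n / ln 10. The ratio is (ln n / ln 26) · (ln 10 / ln n) = ln 10 / ln 26, a constant independent of n. So the limit is ln 10 / ln 26 = log_26(10).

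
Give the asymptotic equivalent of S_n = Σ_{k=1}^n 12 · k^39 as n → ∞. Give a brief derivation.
S_n ~ 3 · n^40 / 10

By integral comparison (Euler-Maclaurin), Σ_{k=1}^n 12 · k^39 = 12 · ∫_0^n x^39 dx + O(n^39) = 12 · n^40/40 = 3 · n^40 / 10 + O(n^39). (Equivalently, Faulhaber's formula gives the same leading term.)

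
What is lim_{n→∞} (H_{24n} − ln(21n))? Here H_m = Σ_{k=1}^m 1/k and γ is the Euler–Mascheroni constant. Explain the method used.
lim = ln(8/7) + γ

By Euler-Maclaurin, H_m = ln m + γ + O(1/m). So
  H_{24n} − ln(21n) = ln(24n) + γ − ln(21n) + O(1/n)
                       = ln(24/21) + γ + O(1/n).
Hence the limit is ln(24/21) + γ (= ln(8/7)).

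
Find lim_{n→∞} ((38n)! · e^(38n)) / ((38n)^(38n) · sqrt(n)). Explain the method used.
lim = sqrt(2π·38)

Stirling: (38n)! ~ sqrt(2π·38n) · (38n/e)^(38n). Hence
  (38n)! · e^(38n) / (38n)^(38n) ~ sqrt(2π·38n).
Dividing by sqrt(n): sqrt(2π·38n) / sqrt(n) = sqrt(2π·38) · n^((1−1)/2), so the limit is sqrt(2π·38).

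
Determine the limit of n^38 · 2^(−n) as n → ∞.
lim = 0

Exponentials with base > 1 dominate every fixed polynomial: for any fixed c, n^c / 2^n → 0 as n → ∞ (e.g. by the ratio test, or by writing 2^n = e^(n ln 2) and noting e^(n ln 2) / n^c → ∞). Hence n^38 · 2^(−n) = n^38 / 2^n → 0.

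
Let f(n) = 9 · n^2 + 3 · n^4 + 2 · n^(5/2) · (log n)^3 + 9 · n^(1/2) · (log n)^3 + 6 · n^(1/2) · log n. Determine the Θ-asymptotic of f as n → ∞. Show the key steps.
f(n) ∈ Θ(n^4)

Compare the terms by growth order. For large n, n^a · (log n)^b dominates n^a' · (log n)^b' iff a > a', or (a = a' and b > b'). Ranking the 5 terms shows the dominant one is 3 · n^4. Hence f(n) ∈ Θ(n^4).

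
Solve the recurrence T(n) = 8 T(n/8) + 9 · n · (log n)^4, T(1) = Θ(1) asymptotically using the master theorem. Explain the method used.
T(n) = Θ(n · (log n)^5)

Here log_8 8 = 1 and f(n) = 9 · n · (log n)^4 = Θ(n^(log_8 8) · (log n)^4). This is the extended Case 2 of the master theorem (f matches the critical exponent up to log factors), giving T(n) = Θ(n^(log_8 8) · (log n)^(4+1)) = Θ(n · (log n)^5).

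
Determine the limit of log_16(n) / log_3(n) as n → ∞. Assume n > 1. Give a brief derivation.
lim = ln(3) / ln(16) = log_16(3)

Change of base: log_16(n) = ln n / ln 16 and log_3(n) = ln n / ln 3. The ratio is (ln n / ln 16) · (ln 3 / ln n) = ln 3 / ln 16, a constant independent of n. So the limit is ln 3 / ln 16 = log_16(3).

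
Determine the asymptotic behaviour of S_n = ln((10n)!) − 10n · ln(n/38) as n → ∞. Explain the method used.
S_n ~ 10n · (ln 380 − 1) + O(ln n)

Stirling: ln((10n)!) = 10n ln(10n) − 10n + O(ln n).
  S_n = 10n ln(10n) − 10n − 10n ln(n/38) + O(ln n)
      = 10n ln(10n) − 10n ln n + 10n ln 38 − 10n + O(ln n)
      = 10n ln 10 + 10n ln 38 − 10n + O(ln n)
      = 10n (ln 380 − 1) + O(ln n).
Numerically ln(380) − 1 ≈ 4.9402.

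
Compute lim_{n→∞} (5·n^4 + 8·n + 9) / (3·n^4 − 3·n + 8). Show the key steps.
lim = 5/3

For large n the leading n^4 terms dominate both numerator and denominator. Dividing top and bottom by n^4, every other term tends to 0, leaving 5/3.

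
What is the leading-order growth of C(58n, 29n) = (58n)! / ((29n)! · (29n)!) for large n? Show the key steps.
C(58n, 29n) ~ (4)^(29n) · sqrt(1/(π·29n))

Write N = 29n. Apply Stirling to each factorial:
  (2N)! ~ sqrt(2π·2N) · (2N/e)^(2N),
  N! ~ sqrt(2π N) · (N/e)^N,
  (1N)! ~ sqrt(2π·1N) · (1N/e)^(1N).
The exponential factors combine to (2N)^(2N) / (N^N · (1N)^(1N)) = 2^(2N)/1^(1N) = (2^2/1^1)^N = (4)^N.
The square-root prefactors combine to sqrt(2π·2N) / (sqrt(2π N)·sqrt(2π·1N)) = sqrt(2 / (2π·1·N)) = sqrt(1/(π·29n)).
Substituting N = 29n: C(58n, 29n) ~ (4)^(29n) · sqrt(1/(π·29n)).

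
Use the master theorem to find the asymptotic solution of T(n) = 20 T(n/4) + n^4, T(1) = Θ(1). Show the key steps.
T(n) = Θ(n^4)

log_4 20 ≈ 2.161. f(n) = n^4 dominates n^(log_4 20) since 4 > 2.161, and the regularity condition a·f(n/b) = 20·(n/4)^4 = (20/256)·n^4 ≤ c·f(n) holds with c = 20/256 ≈ 0.0781 < 1. So this is Case 3: T(n) = Θ(f(n)) = Θ(n^4).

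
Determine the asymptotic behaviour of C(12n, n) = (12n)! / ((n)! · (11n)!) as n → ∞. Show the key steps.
C(12n, n) ~ (8916100448256/285311670611)^(n) · sqrt(6/(11π·n))

Write N = n. Apply Stirling to each factorial:
  (12N)! ~ sqrt(2π·12N) · (12N/e)^(12N),
  N! ~ sqrt(2π N) · (N/e)^N,
  (11N)! ~ sqrt(2π·11N) · (11N/e)^(11N).
The exponential factors combine to (12N)^(12N) / (N^N · (11N)^(11N)) = 12^(12N)/11^(11N) = (12^12/11^11)^N = (8916100448256/285311670611)^N.
The square-root prefactors combine to sqrt(2π·12N) / (sqrt(2π N)·sqrt(2π·11N)) = sqrt(12 / (2π·11·N)) = sqrt(6/(11π·n)).
Substituting N = n: C(12n, n) ~ (8916100448256/285311670611)^(n) · sqrt(6/(11π·n)).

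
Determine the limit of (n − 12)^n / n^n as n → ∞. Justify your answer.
lim = e^(−12)

Rewrite as (1 − 12/n)^(n). By the standard limit (1 + x/n)^n → e^x, we have (1 − 12/n)^n → e^(−12), and raising to the 1st power gives e^(−12).
More precisely, ln[(1 − 12/n)^(n)] = n · ln(1 − 12/n) = n · (-12/n + O(1/n^2)) = -12 + O(1/n) → -12.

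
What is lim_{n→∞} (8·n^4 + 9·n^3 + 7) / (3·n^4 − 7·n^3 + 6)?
lim = 8/3

For large n the leading n^4 terms dominate both numerator and denominator. Dividing top and bottom by n^4, every other term tends to 0, leaving 8/3.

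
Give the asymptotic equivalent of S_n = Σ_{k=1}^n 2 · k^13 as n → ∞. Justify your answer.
S_n ~ n^14 / 7

By integral comparison (Euler-Maclaurin), Σ_{k=1}^n 2 · k^13 = 2 · ∫_0^n x^13 dx + O(n^13) = 2 · n^14/14 = n^14 / 7 + O(n^13). (Equivalently, Faulhaber's formula gives the same leading term.)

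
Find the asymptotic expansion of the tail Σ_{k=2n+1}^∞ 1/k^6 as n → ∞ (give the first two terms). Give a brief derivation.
Σ_{k>2n} 1/k^6 = 1/(5 · (2n)^5) − 1/(2 · (2n)^6) + O(1/(2n)^7)

Compare to the integral: ∫_{2n}^∞ x^(−6) dx = [−x^(−5)/5]_{2n}^∞ = 1/((6−1)·(2n)^5). The Euler-Maclaurin correction adds −f(2n)/2 = −1/(2·(2n)^6). Euler-Maclaurin then gives
  Σ_{k>2n} 1/k^6 = ∫_{2n}^∞ dx/x^6 − 1/(2·(2n)^6) + O(1/(2n)^7).
(Equivalently this is ζ(6) − Σ_{k≤2n} 1/k^6.)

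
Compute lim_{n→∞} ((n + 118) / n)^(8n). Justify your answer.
lim = e^944

Rewrite as (1 + 118/n)^(8n). By the standard limit (1 + x/n)^n → e^x, we have (1 + 118/n)^n → e^118, and raising to the 8th power gives e^944.
More precisely, ln[(1 + 118/n)^(8n)] = 8n · ln(1 + 118/n) = 8n · (118/n + O(1/n^2)) = 944 + O(1/n) → 944.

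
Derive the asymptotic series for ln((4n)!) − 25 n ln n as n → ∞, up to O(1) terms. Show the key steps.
ln((4n)!) − 25 n ln n = −21 n ln n + 4(ln 4 − 1) n + (1/2) ln(2π·4n) + O(1/n)

Stirling: ln((4n)!) = 4n ln(4n) − 4n + (1/2) ln(2π·4n) + O(1/n).
Expand 4n ln(4n) = 4n (ln n + ln 4) = 4n ln n + 4n ln 4.
Subtract 25n ln n: leading term is (4 − 25) n ln n = −21 n ln n. The next term is 4n ln 4 − 4n = 4(ln 4 − 1) n. Then the (1/2) ln(2π·4n) correction.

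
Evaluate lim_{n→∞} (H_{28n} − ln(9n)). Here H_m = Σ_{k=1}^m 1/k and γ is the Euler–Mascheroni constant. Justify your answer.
lim = ln(28/9) + γ

By Euler-Maclaurin, H_m = ln m + γ + O(1/m). So
  H_{28n} − ln(9n) = ln(28n) + γ − ln(9n) + O(1/n)
                       = ln(28/9) + γ + O(1/n).
Hence the limit is ln(28/9) + γ.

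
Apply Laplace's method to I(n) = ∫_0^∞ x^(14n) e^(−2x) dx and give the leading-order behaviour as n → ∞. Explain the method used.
I(n) ~ (sqrt(2π·14n) / 2) · (14n/(2e))^(14n)

Write the integrand as exp(14n ln x − 2x) and set f(x) = 14n ln x − 2x. Then f'(x) = 14n/x − 2 = 0 at x* = 14n/2, and f''(x*) = −14n/x*^2 = −2^2/(14n). Laplace's method (interior maximum) gives
  I(n) ~ e^(f(x*)) · sqrt(2π / |f''(x*)|)
        = exp(14n ln(14n/2) − 14n) · sqrt(2π · 14n / 2^2)
        = (14n/2)^(14n) e^(−14n) · sqrt(2π·14n) / 2
        = (sqrt(2π·14n) / 2) · (14n/(2e))^(14n).
This matches Γ(14n+1)/2^(14n+1) with Stirling applied to Γ.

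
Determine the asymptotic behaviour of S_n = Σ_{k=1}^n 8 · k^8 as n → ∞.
S_n ~ 8 · n^9 / 9

By integral comparison (Euler-Maclaurin), Σ_{k=1}^n 8 · k^8 = 8 · ∫_0^n x^8 dx + O(n^8) = 8 · n^9/9 + O(n^8). (Equivalently, Faulhaber's formula gives the same leading term.)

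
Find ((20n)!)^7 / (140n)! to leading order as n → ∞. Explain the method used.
((20n)!)^7/(140n)! ~ ((2π·20n)^(6/2) / sqrt(7)) · 7^(−7·20n)  →  0

Write N = 20n. Stirling: N! ~ sqrt(2π N)(N/e)^N and (7N)! ~ sqrt(2π·7N)·(7N/e)^(7N).
  (N!)^7/(7N)! ~ (2π N)^(7/2) (N/e)^(7N) / [sqrt(2π·7N) (7N/e)^(7N)]
     = (2π N)^(7/2) / sqrt(2π·7N) · (N/(7N))^(7N)
     = (2π N)^((7−1)/2) / sqrt(7) · 7^(−7N).
Since 7^7 > 1, the factor 7^(−7N) decays exponentially, so the ratio → 0. Substituting N = 20n gives the stated form.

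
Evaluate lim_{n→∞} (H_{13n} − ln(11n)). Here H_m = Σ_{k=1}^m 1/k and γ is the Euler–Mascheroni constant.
lim = ln(13/11) + γ

By Euler-Maclaurin, H_m = ln m + γ + O(1/m). So
  H_{13n} − ln(11n) = ln(13n) + γ − ln(11n) + O(1/n)
                       = ln(13/11) + γ + O(1/n).
Hence the limit is ln(13/11) + γ.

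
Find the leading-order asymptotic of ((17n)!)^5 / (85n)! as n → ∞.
((17n)!)^5/(85n)! ~ ((2π·17n)^(4/2) / sqrt(5)) · 5^(−5·17n)  →  0

Write N = 17n. Stirling: N! ~ sqrt(2π N)(N/e)^N and (5N)! ~ sqrt(2π·5N)·(5N/e)^(5N).
  (N!)^5/(5N)! ~ (2π N)^(5/2) (N/e)^(5N) / [sqrt(2π·5N) (5N/e)^(5N)]
     = (2π N)^(5/2) / sqrt(2π·5N) · (N/(5N))^(5N)
     = (2π N)^((5−1)/2) / sqrt(5) · 5^(−5N).
Since 5^5 > 1, the factor 5^(−5N) decays exponentially, so the ratio → 0. Substituting N = 17n gives the stated form.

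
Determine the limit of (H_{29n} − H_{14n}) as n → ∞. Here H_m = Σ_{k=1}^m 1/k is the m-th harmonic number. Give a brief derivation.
lim = ln(29/14)

Euler-Maclaurin gives H_m = ln m + γ + 1/(2m) + O(1/m^2). The γ and O(1/m) terms cancel in the difference:
  H_{29n} − H_{14n} = ln(29n) − ln(14n) + O(1/n) = ln(29/14) + O(1/n).
Hence the limit is ln(29/14).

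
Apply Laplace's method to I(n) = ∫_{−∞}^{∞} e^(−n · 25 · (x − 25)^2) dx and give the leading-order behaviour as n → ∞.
I(n) = sqrt(π/(25n))

Here φ(x) = 25 · (x − 25)^2 has its unique minimum at x* = 25 with φ(x*) = 0 and φ''(x*) = 50. Laplace's method gives
  I(n) ~ e^(−n φ(x*)) · sqrt(2π / (n · φ''(x*))) = sqrt(2π / (50n)) = sqrt(π/(25n)).
This is exact: substituting u = (x − 25)·sqrt(25n) gives I(n) = (1/sqrt(25n)) ∫_{−∞}^{∞} e^(−u^2) du = sqrt(π/(25n)).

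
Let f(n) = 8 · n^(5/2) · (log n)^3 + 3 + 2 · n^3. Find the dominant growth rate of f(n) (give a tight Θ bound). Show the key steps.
f(n) ∈ Θ(n^3)

Compare the terms by growth order. For large n, n^a · (log n)^b dominates n^a' · (log n)^b' iff a > a', or (a = a' and b > b'). Ranking the 3 terms shows the dominant one is 2 · n^3. Hence f(n) ∈ Θ(n^3).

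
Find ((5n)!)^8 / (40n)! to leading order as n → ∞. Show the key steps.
((5n)!)^8/(40n)! ~ ((2π·5n)^(7/2) / sqrt(8)) · 8^(−8·5n)  →  0

Write N = 5n. Stirling: N! ~ sqrt(2π N)(N/e)^N and (8N)! ~ sqrt(2π·8N)·(8N/e)^(8N).
  (N!)^8/(8N)! ~ (2π N)^(8/2) (N/e)^(8N) / [sqrt(2π·8N) (8N/e)^(8N)]
     = (2π N)^(8/2) / sqrt(2π·8N) · (N/(8N))^(8N)
     = (2π N)^((8−1)/2) / sqrt(8) · 8^(−8N).
Since 8^8 > 1, the factor 8^(−8N) decays exponentially, so the ratio → 0. Substituting N = 5n gives the stated form.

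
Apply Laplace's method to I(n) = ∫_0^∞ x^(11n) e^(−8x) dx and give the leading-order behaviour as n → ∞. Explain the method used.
I(n) ~ (sqrt(2π·11n) / 8) · (11n/(8e))^(11n)

Write the integrand as exp(11n ln x − 8x) and set f(x) = 11n ln x − 8x. Then f'(x) = 11n/x − 8 = 0 at x* = 11n/8, and f''(x*) = −11n/x*^2 = −8^2/(11n). Laplace's method (interior maximum) gives
  I(n) ~ e^(f(x*)) · sqrt(2π / |f''(x*)|)
        = exp(11n ln(11n/8) − 11n) · sqrt(2π · 11n / 8^2)
        = (11n/8)^(11n) e^(−11n) · sqrt(2π·11n) / 8
        = (sqrt(2π·11n) / 8) · (11n/(8e))^(11n).
This matches Γ(11n+1)/8^(11n+1) with Stirling applied to Γ.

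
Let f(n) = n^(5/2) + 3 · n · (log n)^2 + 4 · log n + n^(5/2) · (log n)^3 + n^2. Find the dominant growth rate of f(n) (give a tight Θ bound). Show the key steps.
f(n) ∈ Θ(n^(5/2) · (log n)^3)

Compare the terms by growth order. For large n, n^a · (log n)^b dominates n^a' · (log n)^b' iff a > a', or (a = a' and b > b'). Ranking the 5 terms shows the dominant one is n^(5/2) · (log n)^3. Hence f(n) ∈ Θ(n^(5/2) · (log n)^3).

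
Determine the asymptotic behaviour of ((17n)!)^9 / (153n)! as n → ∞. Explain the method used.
((17n)!)^9/(153n)! ~ ((2π·17n)^(8/2) / 3) · 9^(−9·17n)  →  0

Write N = 17n. Stirling: N! ~ sqrt(2π N)(N/e)^N and (9N)! ~ sqrt(2π·9N)·(9N/e)^(9N).
  (N!)^9/(9N)! ~ (2π N)^(9/2) (N/e)^(9N) / [sqrt(2π·9N) (9N/e)^(9N)]
     = (2π N)^(9/2) / sqrt(2π·9N) · (N/(9N))^(9N)
     = (2π N)^((9−1)/2) / 3 · 9^(−9N).
Since 9^9 > 1, the factor 9^(−9N) decays exponentially, so the ratio → 0. Substituting N = 17n gives the stated form.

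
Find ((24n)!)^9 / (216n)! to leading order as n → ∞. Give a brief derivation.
((24n)!)^9/(216n)! ~ ((2π·24n)^(8/2) / 3) · 9^(−9·24n)  →  0

Write N = 24n. Stirling: N! ~ sqrt(2π N)(N/e)^N and (9N)! ~ sqrt(2π·9N)·(9N/e)^(9N).
  (N!)^9/(9N)! ~ (2π N)^(9/2) (N/e)^(9N) / [sqrt(2π·9N) (9N/e)^(9N)]
     = (2π N)^(9/2) / sqrt(2π·9N) · (N/(9N))^(9N)
     = (2π N)^((9−1)/2) / 3 · 9^(−9N).
Since 9^9 > 1, the factor 9^(−9N) decays exponentially, so the ratio → 0. Substituting N = 24n gives the stated form.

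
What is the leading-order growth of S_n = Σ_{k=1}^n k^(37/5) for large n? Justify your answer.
S_n ~ (5/42) · n^(42/5)

Integral comparison: Σ_{k=1}^n k^(37/5) = ∫_0^n x^(37/5) dx + O(n^(37/5)). The integral is n^(1 + 37/5) / (1 + 37/5) = n^((37+5)/5) / ((37+5)/5) = (5/42) · n^(42/5).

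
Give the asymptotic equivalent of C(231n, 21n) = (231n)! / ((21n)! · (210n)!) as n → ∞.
C(231n, 21n) ~ (285311670611/10000000000)^(21n) · sqrt(11/(20π·21n))

Write N = 21n. Apply Stirling to each factorial:
  (11N)! ~ sqrt(2π·11N) · (11N/e)^(11N),
  N! ~ sqrt(2π N) · (N/e)^N,
  (10N)! ~ sqrt(2π·10N) · (10N/e)^(10N).
The exponential factors combine to (11N)^(11N) / (N^N · (10N)^(10N)) = 11^(11N)/10^(10N) = (11^11/10^10)^N = (285311670611/10000000000)^N.
The square-root prefactors combine to sqrt(2π·11N) / (sqrt(2π N)·sqrt(2π·10N)) = sqrt(11 / (2π·10·N)) = sqrt(11/(20π·21n)).
Substituting N = 21n: C(231n, 21n) ~ (285311670611/10000000000)^(21n) · sqrt(11/(20π·21n)).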